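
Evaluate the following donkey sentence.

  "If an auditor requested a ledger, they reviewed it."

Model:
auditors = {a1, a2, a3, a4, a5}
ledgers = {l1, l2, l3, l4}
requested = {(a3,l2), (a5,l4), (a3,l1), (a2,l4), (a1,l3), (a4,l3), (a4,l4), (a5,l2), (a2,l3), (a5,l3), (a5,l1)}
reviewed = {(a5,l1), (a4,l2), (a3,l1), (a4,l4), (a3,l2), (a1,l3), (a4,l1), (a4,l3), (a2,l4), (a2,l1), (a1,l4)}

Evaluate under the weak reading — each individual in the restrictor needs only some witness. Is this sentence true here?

"it" takes "a ledger" as antecedent — a donkey pronoun bound across the clause boundary.
Weak reading: every auditor a with some requested-ledger has at least one requested-ledger l such that reviewed(a,l).
Per auditor: a1:✓  a2:✓  a3:✓  a4:✓  a5:✓
Every auditor in the restrictor has a witness.

True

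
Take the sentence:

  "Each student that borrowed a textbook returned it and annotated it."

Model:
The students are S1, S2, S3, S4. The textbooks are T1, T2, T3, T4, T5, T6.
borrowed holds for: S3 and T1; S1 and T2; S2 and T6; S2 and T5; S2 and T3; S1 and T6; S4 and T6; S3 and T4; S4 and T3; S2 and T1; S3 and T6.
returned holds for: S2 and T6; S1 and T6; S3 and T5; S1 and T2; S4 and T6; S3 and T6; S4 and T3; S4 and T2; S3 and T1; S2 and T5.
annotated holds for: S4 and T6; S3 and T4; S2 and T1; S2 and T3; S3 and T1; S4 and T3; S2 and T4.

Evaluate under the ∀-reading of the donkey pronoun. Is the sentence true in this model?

False

"it" takes "a textbook" as antecedent — a donkey pronoun bound across the clause boundary.
Strong reading: for every (s,t) with borrowed(s,t), returned(s,t) ∧ annotated(s,t).
Restrictor pairs: (S1,T2) ✗  (S1,T6) ✗  (S2,T1) ✗  (S2,T3) ✗  (S2,T5) ✗  (S2,T6) ✗  (S3,T1) ✓  (S3,T4) ✗  (S3,T6) ✗  (S4,T3) ✓  (S4,T6) ✓
Counterexample: (S1,T2) is in borrowed but fails the scope.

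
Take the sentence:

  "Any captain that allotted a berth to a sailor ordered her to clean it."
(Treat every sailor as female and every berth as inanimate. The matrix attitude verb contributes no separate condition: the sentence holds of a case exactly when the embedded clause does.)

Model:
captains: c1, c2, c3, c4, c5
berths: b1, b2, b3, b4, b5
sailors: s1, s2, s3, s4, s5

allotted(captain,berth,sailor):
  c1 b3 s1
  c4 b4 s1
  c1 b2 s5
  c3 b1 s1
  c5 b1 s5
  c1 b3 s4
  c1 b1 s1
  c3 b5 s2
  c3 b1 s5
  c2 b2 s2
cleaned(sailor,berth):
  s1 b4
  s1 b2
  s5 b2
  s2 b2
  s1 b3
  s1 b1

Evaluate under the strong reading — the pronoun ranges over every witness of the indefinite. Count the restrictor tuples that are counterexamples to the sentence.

4

"her" takes "a sailor" as antecedent and "it" takes "a berth"; both are donkey pronouns co-varying with the restrictor.
Strong reading: for every (c,b,s) with allotted(c,b,s), cleaned(s,b).
Restrictor triples: (c1,b1,s1)→cleaned(s1,b1) ✓  (c1,b2,s5)→cleaned(s5,b2) ✓  (c1,b3,s1)→cleaned(s1,b3) ✓  (c1,b3,s4)→cleaned(s4,b3) ✗  (c2,b2,s2)→cleaned(s2,b2) ✓  (c3,b1,s1)→cleaned(s1,b1) ✓  (c3,b1,s5)→cleaned(s5,b1) ✗  (c3,b5,s2)→cleaned(s2,b5) ✗  (c4,b4,s1)→cleaned(s1,b4) ✓  (c5,b1,s5)→cleaned(s5,b1) ✗
Counterexamples (restrictor triples failing the scope): 4.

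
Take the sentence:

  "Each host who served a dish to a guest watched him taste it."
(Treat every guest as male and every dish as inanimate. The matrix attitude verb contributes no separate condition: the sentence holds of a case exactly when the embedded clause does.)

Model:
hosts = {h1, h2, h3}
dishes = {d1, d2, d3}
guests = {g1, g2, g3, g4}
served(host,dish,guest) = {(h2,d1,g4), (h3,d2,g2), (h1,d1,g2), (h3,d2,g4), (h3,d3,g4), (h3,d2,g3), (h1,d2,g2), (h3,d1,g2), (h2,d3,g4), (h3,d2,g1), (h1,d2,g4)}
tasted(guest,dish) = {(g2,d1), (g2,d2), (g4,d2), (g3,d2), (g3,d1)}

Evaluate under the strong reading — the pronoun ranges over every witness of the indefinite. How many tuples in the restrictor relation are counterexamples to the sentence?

"him" takes "a guest" as antecedent and "it" takes "a dish"; both are donkey pronouns co-varying with the restrictor.
Strong reading: for every (h,d,g) with served(h,d,g), tasted(g,d).
Restrictor triples: (h1,d1,g2)→tasted(g2,d1) ✓  (h1,d2,g2)→tasted(g2,d2) ✓  (h1,d2,g4)→tasted(g4,d2) ✓  (h2,d1,g4)→tasted(g4,d1) ✗  (h2,d3,g4)→tasted(g4,d3) ✗  (h3,d1,g2)→tasted(g2,d1) ✓  (h3,d2,g1)→tasted(g1,d2) ✗  (h3,d2,g2)→tasted(g2,d2) ✓  (h3,d2,g3)→tasted(g3,d2) ✓  (h3,d2,g4)→tasted(g4,d2) ✓  (h3,d3,g4)→tasted(g4,d3) ✗
Counterexamples (restrictor triples failing the scope): 4.

4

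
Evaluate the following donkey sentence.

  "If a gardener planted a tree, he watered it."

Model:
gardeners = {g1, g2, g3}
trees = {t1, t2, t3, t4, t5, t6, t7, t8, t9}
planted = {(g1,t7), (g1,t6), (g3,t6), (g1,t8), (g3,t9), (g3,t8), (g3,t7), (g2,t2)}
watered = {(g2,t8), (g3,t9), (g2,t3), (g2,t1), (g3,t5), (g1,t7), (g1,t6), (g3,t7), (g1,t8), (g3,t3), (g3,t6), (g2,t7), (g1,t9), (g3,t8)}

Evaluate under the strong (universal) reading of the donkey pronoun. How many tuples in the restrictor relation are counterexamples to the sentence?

"it" takes "a tree" as antecedent — a donkey pronoun bound across the clause boundary.
Strong reading: for every (g,t) with planted(g,t), watered(g,t).
Restrictor pairs: (g1,t6) ✓  (g1,t7) ✓  (g1,t8) ✓  (g2,t2) ✗  (g3,t6) ✓  (g3,t7) ✓  (g3,t8) ✓  (g3,t9) ✓
Counterexamples (restrictor pairs failing the scope): 1.

1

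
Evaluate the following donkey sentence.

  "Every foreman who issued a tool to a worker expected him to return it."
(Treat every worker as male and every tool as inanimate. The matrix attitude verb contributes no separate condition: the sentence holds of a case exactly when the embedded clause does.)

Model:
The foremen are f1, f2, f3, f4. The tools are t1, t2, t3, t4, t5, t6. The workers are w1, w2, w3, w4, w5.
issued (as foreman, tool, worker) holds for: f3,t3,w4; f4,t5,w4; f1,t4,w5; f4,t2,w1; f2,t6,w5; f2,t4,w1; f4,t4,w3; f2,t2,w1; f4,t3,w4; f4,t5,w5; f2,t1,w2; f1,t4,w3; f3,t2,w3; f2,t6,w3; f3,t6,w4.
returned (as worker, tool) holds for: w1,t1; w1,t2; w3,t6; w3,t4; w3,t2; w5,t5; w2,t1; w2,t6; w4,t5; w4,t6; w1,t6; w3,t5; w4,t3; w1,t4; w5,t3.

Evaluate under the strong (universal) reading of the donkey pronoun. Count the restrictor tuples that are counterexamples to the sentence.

2

"him" takes "a worker" as antecedent and "it" takes "a tool"; both are donkey pronouns co-varying with the restrictor.
Strong reading: for every (f,t,w) with issued(f,t,w), returned(w,t).
Restrictor triples: (f1,t4,w3)→returned(w3,t4) ✓  (f1,t4,w5)→returned(w5,t4) ✗  (f2,t1,w2)→returned(w2,t1) ✓  (f2,t2,w1)→returned(w1,t2) ✓  (f2,t4,w1)→returned(w1,t4) ✓  (f2,t6,w3)→returned(w3,t6) ✓  (f2,t6,w5)→returned(w5,t6) ✗  (f3,t2,w3)→returned(w3,t2) ✓  (f3,t3,w4)→returned(w4,t3) ✓  (f3,t6,w4)→returned(w4,t6) ✓  (f4,t2,w1)→returned(w1,t2) ✓  (f4,t3,w4)→returned(w4,t3) ✓  (f4,t4,w3)→returned(w3,t4) ✓  (f4,t5,w4)→returned(w4,t5) ✓  (f4,t5,w5)→returned(w5,t5) ✓
Counterexamples (restrictor triples failing the scope): 2.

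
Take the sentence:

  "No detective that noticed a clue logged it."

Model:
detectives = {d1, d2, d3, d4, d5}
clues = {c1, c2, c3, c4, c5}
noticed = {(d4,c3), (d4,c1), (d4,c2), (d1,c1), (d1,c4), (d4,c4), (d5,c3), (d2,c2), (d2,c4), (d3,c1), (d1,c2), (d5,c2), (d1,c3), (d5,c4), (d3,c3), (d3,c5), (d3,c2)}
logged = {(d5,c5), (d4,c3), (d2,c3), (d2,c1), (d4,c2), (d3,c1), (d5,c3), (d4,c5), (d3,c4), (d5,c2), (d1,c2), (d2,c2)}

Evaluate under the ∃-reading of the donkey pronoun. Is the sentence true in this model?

False

"it" takes "a clue" as antecedent — a donkey pronoun bound across the clause boundary.
Truth condition: for no (d,c) with noticed(d,c) does logged(d,c) hold.
Restrictor pairs — does the scope hold? (d1,c1):fails  (d1,c2):holds  (d1,c3):fails  (d1,c4):fails  (d2,c2):holds  (d2,c4):fails  (d3,c1):holds  (d3,c2):fails  (d3,c3):fails  (d3,c5):fails  (d4,c1):fails  (d4,c2):holds  (d4,c3):holds  (d4,c4):fails  (d5,c2):holds  (d5,c3):holds  (d5,c4):fails
Scope holds for 7 pair(s), so the sentence is false.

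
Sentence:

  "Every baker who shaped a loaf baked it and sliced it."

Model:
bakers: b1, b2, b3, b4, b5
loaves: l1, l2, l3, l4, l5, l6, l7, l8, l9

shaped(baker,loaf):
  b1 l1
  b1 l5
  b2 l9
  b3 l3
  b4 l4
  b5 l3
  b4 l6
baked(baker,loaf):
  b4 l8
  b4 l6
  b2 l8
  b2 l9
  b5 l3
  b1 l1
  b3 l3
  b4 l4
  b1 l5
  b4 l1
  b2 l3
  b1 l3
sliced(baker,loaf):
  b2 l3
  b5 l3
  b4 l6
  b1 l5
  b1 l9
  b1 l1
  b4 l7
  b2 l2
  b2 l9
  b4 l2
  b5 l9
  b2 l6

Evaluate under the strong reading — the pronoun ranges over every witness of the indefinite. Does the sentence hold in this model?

False

"it" takes "a loaf" as antecedent — a donkey pronoun bound across the clause boundary.
Strong reading: for every (b,l) with shaped(b,l), baked(b,l) ∧ sliced(b,l).
Restrictor pairs: (b1,l1) ✓  (b1,l5) ✓  (b2,l9) ✓  (b3,l3) ✗  (b4,l4) ✗  (b4,l6) ✓  (b5,l3) ✓
Counterexample: (b3,l3) is in shaped but fails the scope.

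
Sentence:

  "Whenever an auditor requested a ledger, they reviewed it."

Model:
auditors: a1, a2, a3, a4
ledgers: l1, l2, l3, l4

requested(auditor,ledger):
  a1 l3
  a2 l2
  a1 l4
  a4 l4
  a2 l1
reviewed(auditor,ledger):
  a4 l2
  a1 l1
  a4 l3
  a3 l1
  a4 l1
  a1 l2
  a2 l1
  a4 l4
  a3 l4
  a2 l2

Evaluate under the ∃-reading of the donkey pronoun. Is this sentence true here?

"it" takes "a ledger" as antecedent — a donkey pronoun bound across the clause boundary.
Weak reading: every auditor a with some requested-ledger has at least one requested-ledger l such that reviewed(a,l).
Per auditor: a1:✗  a2:✓  a4:✓
a1 has no witness among its requested-ledgers.

False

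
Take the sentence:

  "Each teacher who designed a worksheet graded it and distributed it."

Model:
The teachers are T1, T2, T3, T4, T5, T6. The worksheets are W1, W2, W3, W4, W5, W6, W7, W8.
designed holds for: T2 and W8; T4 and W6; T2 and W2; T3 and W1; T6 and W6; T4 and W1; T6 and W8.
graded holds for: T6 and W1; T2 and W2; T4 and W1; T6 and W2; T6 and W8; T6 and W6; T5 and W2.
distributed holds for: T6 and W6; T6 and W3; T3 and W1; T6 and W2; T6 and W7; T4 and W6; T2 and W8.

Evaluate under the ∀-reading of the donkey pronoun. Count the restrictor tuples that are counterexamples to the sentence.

"it" takes "a worksheet" as antecedent — a donkey pronoun bound across the clause boundary.
Strong reading: for every (t,w) with designed(t,w), graded(t,w) ∧ distributed(t,w).
Restrictor pairs: (T2,W2) ✗  (T2,W8) ✗  (T3,W1) ✗  (T4,W1) ✗  (T4,W6) ✗  (T6,W6) ✓  (T6,W8) ✗
Counterexamples (restrictor pairs failing the scope): 6.

6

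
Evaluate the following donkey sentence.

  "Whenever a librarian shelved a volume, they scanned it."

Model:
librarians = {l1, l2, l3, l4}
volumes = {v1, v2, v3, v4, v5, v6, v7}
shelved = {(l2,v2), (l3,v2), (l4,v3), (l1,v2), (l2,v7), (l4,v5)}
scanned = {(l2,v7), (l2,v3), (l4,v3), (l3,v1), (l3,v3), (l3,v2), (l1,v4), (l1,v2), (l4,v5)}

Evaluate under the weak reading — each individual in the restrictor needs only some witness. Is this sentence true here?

"it" takes "a volume" as antecedent — a donkey pronoun bound across the clause boundary.
Weak reading: every librarian l with some shelved-volume has at least one shelved-volume v such that scanned(l,v).
Per librarian: l1:✓  l2:✓  l3:✓  l4:✓
Every librarian in the restrictor has a witness.

True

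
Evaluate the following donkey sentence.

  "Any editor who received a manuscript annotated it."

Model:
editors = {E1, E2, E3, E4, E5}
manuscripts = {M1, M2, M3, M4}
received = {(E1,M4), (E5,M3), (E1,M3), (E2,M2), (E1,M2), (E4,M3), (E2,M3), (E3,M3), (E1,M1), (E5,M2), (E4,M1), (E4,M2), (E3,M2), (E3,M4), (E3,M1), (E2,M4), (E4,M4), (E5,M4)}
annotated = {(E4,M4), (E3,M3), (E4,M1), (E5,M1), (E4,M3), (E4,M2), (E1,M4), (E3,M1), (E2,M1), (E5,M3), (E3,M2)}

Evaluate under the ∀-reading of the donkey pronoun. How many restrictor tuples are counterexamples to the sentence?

"it" takes "a manuscript" as antecedent — a donkey pronoun bound across the clause boundary.
Strong reading: for every (e,m) with received(e,m), annotated(e,m).
Restrictor pairs: (E1,M1) ✗  (E1,M2) ✗  (E1,M3) ✗  (E1,M4) ✓  (E2,M2) ✗  (E2,M3) ✗  (E2,M4) ✗  (E3,M1) ✓  (E3,M2) ✓  (E3,M3) ✓  (E3,M4) ✗  (E4,M1) ✓  (E4,M2) ✓  (E4,M3) ✓  (E4,M4) ✓  (E5,M2) ✗  (E5,M3) ✓  (E5,M4) ✗
Counterexamples (restrictor pairs failing the scope): 9.

9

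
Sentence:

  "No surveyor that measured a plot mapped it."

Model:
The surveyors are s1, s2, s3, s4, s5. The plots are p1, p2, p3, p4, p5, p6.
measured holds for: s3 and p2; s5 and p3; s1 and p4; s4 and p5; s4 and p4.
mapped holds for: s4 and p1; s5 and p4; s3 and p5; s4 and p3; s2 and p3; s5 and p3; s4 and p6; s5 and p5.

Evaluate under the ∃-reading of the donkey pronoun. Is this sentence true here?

False

"it" takes "a plot" as antecedent — a donkey pronoun bound across the clause boundary.
Truth condition: for no (s,p) with measured(s,p) does mapped(s,p) hold.
Restrictor pairs — does the scope hold? (s1,p4):fails  (s3,p2):fails  (s4,p4):fails  (s4,p5):fails  (s5,p3):holds
Scope holds for 1 pair(s), so the sentence is false.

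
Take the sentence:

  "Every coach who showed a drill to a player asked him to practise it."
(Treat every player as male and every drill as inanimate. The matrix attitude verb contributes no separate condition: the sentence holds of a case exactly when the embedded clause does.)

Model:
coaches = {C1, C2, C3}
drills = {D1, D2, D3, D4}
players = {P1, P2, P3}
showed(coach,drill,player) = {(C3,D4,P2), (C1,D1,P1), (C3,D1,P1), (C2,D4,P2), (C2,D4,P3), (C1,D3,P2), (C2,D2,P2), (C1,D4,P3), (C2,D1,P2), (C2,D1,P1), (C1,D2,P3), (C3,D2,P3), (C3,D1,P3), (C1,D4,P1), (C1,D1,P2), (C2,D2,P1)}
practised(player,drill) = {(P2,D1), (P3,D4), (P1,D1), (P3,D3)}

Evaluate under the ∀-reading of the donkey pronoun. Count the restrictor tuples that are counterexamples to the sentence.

9

"him" takes "a player" as antecedent and "it" takes "a drill"; both are donkey pronouns co-varying with the restrictor.
Strong reading: for every (c,d,p) with showed(c,d,p), practised(p,d).
Restrictor triples: (C1,D1,P1)→practised(P1,D1) ✓  (C1,D1,P2)→practised(P2,D1) ✓  (C1,D2,P3)→practised(P3,D2) ✗  (C1,D3,P2)→practised(P2,D3) ✗  (C1,D4,P1)→practised(P1,D4) ✗  (C1,D4,P3)→practised(P3,D4) ✓  (C2,D1,P1)→practised(P1,D1) ✓  (C2,D1,P2)→practised(P2,D1) ✓  (C2,D2,P1)→practised(P1,D2) ✗  (C2,D2,P2)→practised(P2,D2) ✗  (C2,D4,P2)→practised(P2,D4) ✗  (C2,D4,P3)→practised(P3,D4) ✓  (C3,D1,P1)→practised(P1,D1) ✓  (C3,D1,P3)→practised(P3,D1) ✗  (C3,D2,P3)→practised(P3,D2) ✗  (C3,D4,P2)→practised(P2,D4) ✗
Counterexamples (restrictor triples failing the scope): 9.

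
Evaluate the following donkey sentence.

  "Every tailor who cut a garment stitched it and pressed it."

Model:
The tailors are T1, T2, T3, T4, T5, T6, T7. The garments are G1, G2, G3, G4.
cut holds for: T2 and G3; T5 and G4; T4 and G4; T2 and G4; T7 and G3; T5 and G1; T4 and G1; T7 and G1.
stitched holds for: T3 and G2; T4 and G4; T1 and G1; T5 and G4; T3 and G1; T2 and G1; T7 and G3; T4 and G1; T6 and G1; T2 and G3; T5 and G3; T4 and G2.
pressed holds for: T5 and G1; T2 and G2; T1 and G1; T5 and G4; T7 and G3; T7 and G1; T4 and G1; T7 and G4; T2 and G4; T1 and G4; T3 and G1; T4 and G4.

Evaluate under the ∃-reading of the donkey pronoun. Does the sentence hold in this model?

False

"it" takes "a garment" as antecedent — a donkey pronoun bound across the clause boundary.
Weak reading: every tailor t with some cut-garment has at least one cut-garment g such that stitched(t,g) ∧ pressed(t,g).
Per tailor: T2:✗  T4:✓  T5:✓  T7:✓
T2 has no witness among its cut-garments.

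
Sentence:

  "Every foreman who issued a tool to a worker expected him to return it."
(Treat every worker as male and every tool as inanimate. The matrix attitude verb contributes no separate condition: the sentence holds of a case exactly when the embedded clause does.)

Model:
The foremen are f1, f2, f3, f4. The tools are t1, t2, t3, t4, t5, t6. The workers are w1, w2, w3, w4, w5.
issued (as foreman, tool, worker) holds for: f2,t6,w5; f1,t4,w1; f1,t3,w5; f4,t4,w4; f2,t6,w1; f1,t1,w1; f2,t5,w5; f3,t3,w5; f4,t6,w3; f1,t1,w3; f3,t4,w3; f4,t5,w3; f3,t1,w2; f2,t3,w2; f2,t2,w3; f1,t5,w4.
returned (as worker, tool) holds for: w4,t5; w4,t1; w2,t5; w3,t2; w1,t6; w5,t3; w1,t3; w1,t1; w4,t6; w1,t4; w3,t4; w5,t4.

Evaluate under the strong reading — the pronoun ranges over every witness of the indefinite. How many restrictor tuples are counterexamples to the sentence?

8

"him" takes "a worker" as antecedent and "it" takes "a tool"; both are donkey pronouns co-varying with the restrictor.
Strong reading: for every (f,t,w) with issued(f,t,w), returned(w,t).
Restrictor triples: (f1,t1,w1)→returned(w1,t1) ✓  (f1,t1,w3)→returned(w3,t1) ✗  (f1,t3,w5)→returned(w5,t3) ✓  (f1,t4,w1)→returned(w1,t4) ✓  (f1,t5,w4)→returned(w4,t5) ✓  (f2,t2,w3)→returned(w3,t2) ✓  (f2,t3,w2)→returned(w2,t3) ✗  (f2,t5,w5)→returned(w5,t5) ✗  (f2,t6,w1)→returned(w1,t6) ✓  (f2,t6,w5)→returned(w5,t6) ✗  (f3,t1,w2)→returned(w2,t1) ✗  (f3,t3,w5)→returned(w5,t3) ✓  (f3,t4,w3)→returned(w3,t4) ✓  (f4,t4,w4)→returned(w4,t4) ✗  (f4,t5,w3)→returned(w3,t5) ✗  (f4,t6,w3)→returned(w3,t6) ✗
Counterexamples (restrictor triples failing the scope): 8.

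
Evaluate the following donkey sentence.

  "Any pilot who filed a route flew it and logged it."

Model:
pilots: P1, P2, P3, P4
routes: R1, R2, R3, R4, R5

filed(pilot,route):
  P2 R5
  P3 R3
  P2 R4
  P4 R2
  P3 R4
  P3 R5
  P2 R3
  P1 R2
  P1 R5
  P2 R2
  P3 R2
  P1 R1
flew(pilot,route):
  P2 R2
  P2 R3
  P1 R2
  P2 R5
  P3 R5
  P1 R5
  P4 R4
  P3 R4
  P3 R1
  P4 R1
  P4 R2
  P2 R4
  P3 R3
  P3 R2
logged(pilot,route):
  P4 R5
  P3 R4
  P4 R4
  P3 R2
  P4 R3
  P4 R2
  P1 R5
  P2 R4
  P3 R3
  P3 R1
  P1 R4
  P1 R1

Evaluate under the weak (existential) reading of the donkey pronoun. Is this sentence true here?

True

"it" takes "a route" as antecedent — a donkey pronoun bound across the clause boundary.
Weak reading: every pilot p with some filed-route has at least one filed-route r such that flew(p,r) ∧ logged(p,r).
Per pilot: P1:✓  P2:✓  P3:✓  P4:✓
Every pilot in the restrictor has a witness.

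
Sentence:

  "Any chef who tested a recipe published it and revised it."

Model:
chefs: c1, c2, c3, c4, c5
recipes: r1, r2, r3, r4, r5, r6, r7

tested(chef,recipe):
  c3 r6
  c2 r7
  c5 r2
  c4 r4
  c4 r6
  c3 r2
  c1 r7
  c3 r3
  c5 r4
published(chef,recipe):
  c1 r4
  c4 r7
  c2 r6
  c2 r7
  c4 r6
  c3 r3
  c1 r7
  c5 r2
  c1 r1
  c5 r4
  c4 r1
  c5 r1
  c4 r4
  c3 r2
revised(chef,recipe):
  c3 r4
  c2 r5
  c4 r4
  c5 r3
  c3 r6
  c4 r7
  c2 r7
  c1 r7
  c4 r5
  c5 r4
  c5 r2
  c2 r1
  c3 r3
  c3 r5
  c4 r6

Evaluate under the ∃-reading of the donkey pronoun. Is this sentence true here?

"it" takes "a recipe" as antecedent — a donkey pronoun bound across the clause boundary.
Weak reading: every chef c with some tested-recipe has at least one tested-recipe r such that published(c,r) ∧ revised(c,r).
Per chef: c1:✓  c2:✓  c3:✓  c4:✓  c5:✓
Every chef in the restrictor has a witness.

True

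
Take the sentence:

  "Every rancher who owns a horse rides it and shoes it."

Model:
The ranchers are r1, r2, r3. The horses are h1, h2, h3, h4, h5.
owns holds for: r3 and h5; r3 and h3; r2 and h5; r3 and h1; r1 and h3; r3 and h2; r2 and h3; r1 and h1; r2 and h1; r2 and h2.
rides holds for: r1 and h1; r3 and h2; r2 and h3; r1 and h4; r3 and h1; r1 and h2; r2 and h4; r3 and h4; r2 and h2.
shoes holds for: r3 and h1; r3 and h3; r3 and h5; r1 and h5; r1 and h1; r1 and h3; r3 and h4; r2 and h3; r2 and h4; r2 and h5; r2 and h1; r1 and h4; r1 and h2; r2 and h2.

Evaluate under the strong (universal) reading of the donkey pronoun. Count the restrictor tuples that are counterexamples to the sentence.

6

"it" takes "a horse" as antecedent — a donkey pronoun bound across the clause boundary.
Strong reading: for every (r,h) with owns(r,h), rides(r,h) ∧ shoes(r,h).
Restrictor pairs: (r1,h1) ✓  (r1,h3) ✗  (r2,h1) ✗  (r2,h2) ✓  (r2,h3) ✓  (r2,h5) ✗  (r3,h1) ✓  (r3,h2) ✗  (r3,h3) ✗  (r3,h5) ✗
Counterexamples (restrictor pairs failing the scope): 6.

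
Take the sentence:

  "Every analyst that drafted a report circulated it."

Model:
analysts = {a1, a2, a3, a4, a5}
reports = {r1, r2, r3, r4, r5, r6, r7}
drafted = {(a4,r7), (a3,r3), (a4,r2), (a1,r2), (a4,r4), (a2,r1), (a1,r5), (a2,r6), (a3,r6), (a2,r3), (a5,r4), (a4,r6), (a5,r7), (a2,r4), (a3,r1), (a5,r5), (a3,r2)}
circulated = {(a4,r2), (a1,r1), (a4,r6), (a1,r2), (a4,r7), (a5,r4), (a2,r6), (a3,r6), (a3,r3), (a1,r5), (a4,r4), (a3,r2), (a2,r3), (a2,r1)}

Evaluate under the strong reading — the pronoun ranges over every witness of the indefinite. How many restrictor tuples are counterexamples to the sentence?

4

"it" takes "a report" as antecedent — a donkey pronoun bound across the clause boundary.
Strong reading: for every (a,r) with drafted(a,r), circulated(a,r).
Restrictor pairs: (a1,r2) ✓  (a1,r5) ✓  (a2,r1) ✓  (a2,r3) ✓  (a2,r4) ✗  (a2,r6) ✓  (a3,r1) ✗  (a3,r2) ✓  (a3,r3) ✓  (a3,r6) ✓  (a4,r2) ✓  (a4,r4) ✓  (a4,r6) ✓  (a4,r7) ✓  (a5,r4) ✓  (a5,r5) ✗  (a5,r7) ✗
Counterexamples (restrictor pairs failing the scope): 4.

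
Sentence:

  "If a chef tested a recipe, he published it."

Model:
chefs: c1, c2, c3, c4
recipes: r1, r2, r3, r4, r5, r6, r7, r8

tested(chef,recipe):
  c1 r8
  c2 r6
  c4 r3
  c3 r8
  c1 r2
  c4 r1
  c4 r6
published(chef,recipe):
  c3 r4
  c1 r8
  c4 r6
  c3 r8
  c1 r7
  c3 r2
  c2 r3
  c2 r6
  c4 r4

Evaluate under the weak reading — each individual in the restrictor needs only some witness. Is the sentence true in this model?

True

"it" takes "a recipe" as antecedent — a donkey pronoun bound across the clause boundary.
Weak reading: every chef c with some tested-recipe has at least one tested-recipe r such that published(c,r).
Per chef: c1:✓  c2:✓  c3:✓  c4:✓
Every chef in the restrictor has a witness.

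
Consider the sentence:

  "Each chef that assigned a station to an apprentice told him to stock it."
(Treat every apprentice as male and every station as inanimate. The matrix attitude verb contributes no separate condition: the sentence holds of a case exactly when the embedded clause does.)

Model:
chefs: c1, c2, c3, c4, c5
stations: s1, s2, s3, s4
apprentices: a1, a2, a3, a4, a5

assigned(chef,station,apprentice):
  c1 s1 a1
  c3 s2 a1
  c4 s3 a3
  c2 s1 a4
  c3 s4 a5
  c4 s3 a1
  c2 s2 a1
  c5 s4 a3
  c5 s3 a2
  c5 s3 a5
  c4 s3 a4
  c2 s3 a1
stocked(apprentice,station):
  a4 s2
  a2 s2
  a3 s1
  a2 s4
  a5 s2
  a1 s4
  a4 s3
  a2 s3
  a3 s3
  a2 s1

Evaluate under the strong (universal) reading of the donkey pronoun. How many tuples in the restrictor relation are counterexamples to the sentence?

"him" takes "an apprentice" as antecedent and "it" takes "a station"; both are donkey pronouns co-varying with the restrictor.
Strong reading: for every (c,s,a) with assigned(c,s,a), stocked(a,s).
Restrictor triples: (c1,s1,a1)→stocked(a1,s1) ✗  (c2,s1,a4)→stocked(a4,s1) ✗  (c2,s2,a1)→stocked(a1,s2) ✗  (c2,s3,a1)→stocked(a1,s3) ✗  (c3,s2,a1)→stocked(a1,s2) ✗  (c3,s4,a5)→stocked(a5,s4) ✗  (c4,s3,a1)→stocked(a1,s3) ✗  (c4,s3,a3)→stocked(a3,s3) ✓  (c4,s3,a4)→stocked(a4,s3) ✓  (c5,s3,a2)→stocked(a2,s3) ✓  (c5,s3,a5)→stocked(a5,s3) ✗  (c5,s4,a3)→stocked(a3,s4) ✗
Counterexamples (restrictor triples failing the scope): 9.

9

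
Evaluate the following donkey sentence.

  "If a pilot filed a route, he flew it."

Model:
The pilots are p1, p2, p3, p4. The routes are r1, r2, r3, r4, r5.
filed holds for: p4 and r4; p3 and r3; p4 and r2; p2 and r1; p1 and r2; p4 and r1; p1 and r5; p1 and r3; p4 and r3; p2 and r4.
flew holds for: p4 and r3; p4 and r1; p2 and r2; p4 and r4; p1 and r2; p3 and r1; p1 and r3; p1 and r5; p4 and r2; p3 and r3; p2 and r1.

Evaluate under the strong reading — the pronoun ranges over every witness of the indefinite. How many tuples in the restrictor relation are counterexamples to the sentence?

1

"it" takes "a route" as antecedent — a donkey pronoun bound across the clause boundary.
Strong reading: for every (p,r) with filed(p,r), flew(p,r).
Restrictor pairs: (p1,r2) ✓  (p1,r3) ✓  (p1,r5) ✓  (p2,r1) ✓  (p2,r4) ✗  (p3,r3) ✓  (p4,r1) ✓  (p4,r2) ✓  (p4,r3) ✓  (p4,r4) ✓
Counterexamples (restrictor pairs failing the scope): 1.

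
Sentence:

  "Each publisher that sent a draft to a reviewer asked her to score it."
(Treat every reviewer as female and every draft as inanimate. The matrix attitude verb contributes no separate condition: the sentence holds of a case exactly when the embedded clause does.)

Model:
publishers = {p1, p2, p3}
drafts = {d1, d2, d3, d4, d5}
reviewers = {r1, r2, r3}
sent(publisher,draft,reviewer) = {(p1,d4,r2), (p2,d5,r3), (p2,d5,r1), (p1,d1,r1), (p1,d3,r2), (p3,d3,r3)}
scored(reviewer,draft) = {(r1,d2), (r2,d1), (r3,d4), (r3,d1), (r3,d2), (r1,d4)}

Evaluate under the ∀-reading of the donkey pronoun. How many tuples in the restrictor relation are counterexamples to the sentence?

6

"her" takes "a reviewer" as antecedent and "it" takes "a draft"; both are donkey pronouns co-varying with the restrictor.
Strong reading: for every (p,d,r) with sent(p,d,r), scored(r,d).
Restrictor triples: (p1,d1,r1)→scored(r1,d1) ✗  (p1,d3,r2)→scored(r2,d3) ✗  (p1,d4,r2)→scored(r2,d4) ✗  (p2,d5,r1)→scored(r1,d5) ✗  (p2,d5,r3)→scored(r3,d5) ✗  (p3,d3,r3)→scored(r3,d3) ✗
Counterexamples (restrictor triples failing the scope): 6.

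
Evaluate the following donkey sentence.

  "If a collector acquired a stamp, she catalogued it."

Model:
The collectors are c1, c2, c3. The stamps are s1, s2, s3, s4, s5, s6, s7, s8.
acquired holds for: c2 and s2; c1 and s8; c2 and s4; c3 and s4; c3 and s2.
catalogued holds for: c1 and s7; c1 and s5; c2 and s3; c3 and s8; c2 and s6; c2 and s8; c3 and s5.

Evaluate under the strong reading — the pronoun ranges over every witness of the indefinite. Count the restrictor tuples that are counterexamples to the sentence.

"it" takes "a stamp" as antecedent — a donkey pronoun bound across the clause boundary.
Strong reading: for every (c,s) with acquired(c,s), catalogued(c,s).
Restrictor pairs: (c1,s8) ✗  (c2,s2) ✗  (c2,s4) ✗  (c3,s2) ✗  (c3,s4) ✗
Counterexamples (restrictor pairs failing the scope): 5.

5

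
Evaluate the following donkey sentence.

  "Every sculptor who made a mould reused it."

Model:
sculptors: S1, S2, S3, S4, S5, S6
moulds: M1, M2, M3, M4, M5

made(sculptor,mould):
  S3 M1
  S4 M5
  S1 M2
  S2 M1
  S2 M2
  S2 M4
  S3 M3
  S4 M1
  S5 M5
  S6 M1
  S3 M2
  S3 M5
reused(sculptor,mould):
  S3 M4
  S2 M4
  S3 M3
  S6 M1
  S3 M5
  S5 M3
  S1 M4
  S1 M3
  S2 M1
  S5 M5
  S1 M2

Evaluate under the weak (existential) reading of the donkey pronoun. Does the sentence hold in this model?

False

"it" takes "a mould" as antecedent — a donkey pronoun bound across the clause boundary.
Weak reading: every sculptor s with some made-mould has at least one made-mould m such that reused(s,m).
Per sculptor: S1:✓  S2:✓  S3:✓  S4:✗  S5:✓  S6:✓
S4 has no witness among its made-moulds.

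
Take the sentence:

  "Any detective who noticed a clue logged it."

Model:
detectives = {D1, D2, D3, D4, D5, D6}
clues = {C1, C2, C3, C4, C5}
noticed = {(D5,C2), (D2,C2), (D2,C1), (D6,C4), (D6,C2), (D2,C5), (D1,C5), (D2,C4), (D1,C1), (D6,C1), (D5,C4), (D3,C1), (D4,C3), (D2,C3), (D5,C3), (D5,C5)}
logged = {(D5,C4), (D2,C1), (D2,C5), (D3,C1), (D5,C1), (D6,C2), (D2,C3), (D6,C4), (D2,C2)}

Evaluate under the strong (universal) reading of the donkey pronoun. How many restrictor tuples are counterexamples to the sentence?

"it" takes "a clue" as antecedent — a donkey pronoun bound across the clause boundary.
Strong reading: for every (d,c) with noticed(d,c), logged(d,c).
Restrictor pairs: (D1,C1) ✗  (D1,C5) ✗  (D2,C1) ✓  (D2,C2) ✓  (D2,C3) ✓  (D2,C4) ✗  (D2,C5) ✓  (D3,C1) ✓  (D4,C3) ✗  (D5,C2) ✗  (D5,C3) ✗  (D5,C4) ✓  (D5,C5) ✗  (D6,C1) ✗  (D6,C2) ✓  (D6,C4) ✓
Counterexamples (restrictor pairs failing the scope): 8.

8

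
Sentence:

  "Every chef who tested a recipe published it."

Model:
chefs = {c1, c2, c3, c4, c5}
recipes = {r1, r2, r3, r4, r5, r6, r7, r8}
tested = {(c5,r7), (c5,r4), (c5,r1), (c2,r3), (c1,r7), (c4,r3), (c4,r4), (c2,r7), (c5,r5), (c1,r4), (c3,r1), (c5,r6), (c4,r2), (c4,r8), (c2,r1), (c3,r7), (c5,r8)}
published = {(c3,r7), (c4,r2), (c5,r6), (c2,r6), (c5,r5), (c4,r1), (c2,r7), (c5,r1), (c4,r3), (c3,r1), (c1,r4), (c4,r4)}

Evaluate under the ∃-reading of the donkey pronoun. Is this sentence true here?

True

"it" takes "a recipe" as antecedent — a donkey pronoun bound across the clause boundary.
Weak reading: every chef c with some tested-recipe has at least one tested-recipe r such that published(c,r).
Per chef: c1:✓  c2:✓  c3:✓  c4:✓  c5:✓
Every chef in the restrictor has a witness.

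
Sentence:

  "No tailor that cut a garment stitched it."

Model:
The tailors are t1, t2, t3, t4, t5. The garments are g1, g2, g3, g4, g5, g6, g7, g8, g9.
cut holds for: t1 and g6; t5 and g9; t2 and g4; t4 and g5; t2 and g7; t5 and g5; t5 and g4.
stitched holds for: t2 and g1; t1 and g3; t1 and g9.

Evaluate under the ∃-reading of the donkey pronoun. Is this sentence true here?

True

"it" takes "a garment" as antecedent — a donkey pronoun bound across the clause boundary.
Truth condition: for no (t,g) with cut(t,g) does stitched(t,g) hold.
Restrictor pairs — does the scope hold? (t1,g6):fails  (t2,g4):fails  (t2,g7):fails  (t4,g5):fails  (t5,g4):fails  (t5,g5):fails  (t5,g9):fails
Scope holds for no restrictor pair, so the sentence is true.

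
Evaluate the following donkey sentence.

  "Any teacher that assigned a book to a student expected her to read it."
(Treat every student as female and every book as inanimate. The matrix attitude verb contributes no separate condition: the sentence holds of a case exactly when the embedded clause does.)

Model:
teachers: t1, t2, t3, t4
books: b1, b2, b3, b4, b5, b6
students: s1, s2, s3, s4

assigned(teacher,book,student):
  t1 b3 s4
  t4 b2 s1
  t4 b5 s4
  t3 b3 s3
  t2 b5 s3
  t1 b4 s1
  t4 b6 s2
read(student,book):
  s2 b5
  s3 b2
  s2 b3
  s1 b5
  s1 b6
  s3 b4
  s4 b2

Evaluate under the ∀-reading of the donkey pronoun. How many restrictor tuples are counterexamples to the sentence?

7

"her" takes "a student" as antecedent and "it" takes "a book"; both are donkey pronouns co-varying with the restrictor.
Strong reading: for every (t,b,s) with assigned(t,b,s), read(s,b).
Restrictor triples: (t1,b3,s4)→read(s4,b3) ✗  (t1,b4,s1)→read(s1,b4) ✗  (t2,b5,s3)→read(s3,b5) ✗  (t3,b3,s3)→read(s3,b3) ✗  (t4,b2,s1)→read(s1,b2) ✗  (t4,b5,s4)→read(s4,b5) ✗  (t4,b6,s2)→read(s2,b6) ✗
Counterexamples (restrictor triples failing the scope): 7.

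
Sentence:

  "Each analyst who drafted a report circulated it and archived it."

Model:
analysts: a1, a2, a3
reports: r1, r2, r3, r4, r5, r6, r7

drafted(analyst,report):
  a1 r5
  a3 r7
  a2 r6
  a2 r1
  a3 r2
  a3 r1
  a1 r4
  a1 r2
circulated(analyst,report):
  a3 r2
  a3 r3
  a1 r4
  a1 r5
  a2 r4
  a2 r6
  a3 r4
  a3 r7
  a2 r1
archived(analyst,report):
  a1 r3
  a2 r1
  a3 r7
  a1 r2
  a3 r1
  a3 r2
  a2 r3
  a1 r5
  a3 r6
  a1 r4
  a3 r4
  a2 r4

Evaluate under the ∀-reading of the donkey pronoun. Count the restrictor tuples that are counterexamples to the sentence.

"it" takes "a report" as antecedent — a donkey pronoun bound across the clause boundary.
Strong reading: for every (a,r) with drafted(a,r), circulated(a,r) ∧ archived(a,r).
Restrictor pairs: (a1,r2) ✗  (a1,r4) ✓  (a1,r5) ✓  (a2,r1) ✓  (a2,r6) ✗  (a3,r1) ✗  (a3,r2) ✓  (a3,r7) ✓
Counterexamples (restrictor pairs failing the scope): 3.

3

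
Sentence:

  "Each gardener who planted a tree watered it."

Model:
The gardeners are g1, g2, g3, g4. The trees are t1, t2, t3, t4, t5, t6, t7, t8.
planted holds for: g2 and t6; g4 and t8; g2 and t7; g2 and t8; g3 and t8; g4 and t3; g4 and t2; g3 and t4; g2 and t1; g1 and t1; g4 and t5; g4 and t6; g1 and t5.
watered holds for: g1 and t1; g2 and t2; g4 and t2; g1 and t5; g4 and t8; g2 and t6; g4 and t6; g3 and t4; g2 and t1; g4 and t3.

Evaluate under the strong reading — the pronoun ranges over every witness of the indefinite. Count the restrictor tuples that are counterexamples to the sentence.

"it" takes "a tree" as antecedent — a donkey pronoun bound across the clause boundary.
Strong reading: for every (g,t) with planted(g,t), watered(g,t).
Restrictor pairs: (g1,t1) ✓  (g1,t5) ✓  (g2,t1) ✓  (g2,t6) ✓  (g2,t7) ✗  (g2,t8) ✗  (g3,t4) ✓  (g3,t8) ✗  (g4,t2) ✓  (g4,t3) ✓  (g4,t5) ✗  (g4,t6) ✓  (g4,t8) ✓
Counterexamples (restrictor pairs failing the scope): 4.

4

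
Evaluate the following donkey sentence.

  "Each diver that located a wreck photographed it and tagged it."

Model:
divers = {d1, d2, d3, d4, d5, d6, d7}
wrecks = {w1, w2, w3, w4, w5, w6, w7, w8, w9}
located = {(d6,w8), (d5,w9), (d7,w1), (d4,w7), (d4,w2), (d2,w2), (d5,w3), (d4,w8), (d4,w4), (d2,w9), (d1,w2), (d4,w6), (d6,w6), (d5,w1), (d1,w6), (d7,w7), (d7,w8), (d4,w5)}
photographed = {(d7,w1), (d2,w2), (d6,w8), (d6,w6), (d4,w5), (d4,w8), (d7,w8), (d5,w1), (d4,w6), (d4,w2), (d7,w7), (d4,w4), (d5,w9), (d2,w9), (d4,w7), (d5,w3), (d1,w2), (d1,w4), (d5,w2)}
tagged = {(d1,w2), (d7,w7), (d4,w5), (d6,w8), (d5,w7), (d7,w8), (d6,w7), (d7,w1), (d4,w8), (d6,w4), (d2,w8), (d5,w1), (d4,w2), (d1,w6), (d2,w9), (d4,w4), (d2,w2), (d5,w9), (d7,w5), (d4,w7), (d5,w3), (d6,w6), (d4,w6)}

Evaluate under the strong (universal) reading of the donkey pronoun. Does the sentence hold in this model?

"it" takes "a wreck" as antecedent — a donkey pronoun bound across the clause boundary.
Strong reading: for every (d,w) with located(d,w), photographed(d,w) ∧ tagged(d,w).
Restrictor pairs: (d1,w2) ✓  (d1,w6) ✗  (d2,w2) ✓  (d2,w9) ✓  (d4,w2) ✓  (d4,w4) ✓  (d4,w5) ✓  (d4,w6) ✓  (d4,w7) ✓  (d4,w8) ✓  (d5,w1) ✓  (d5,w3) ✓  (d5,w9) ✓  (d6,w6) ✓  (d6,w8) ✓  (d7,w1) ✓  (d7,w7) ✓  (d7,w8) ✓
Counterexample: (d1,w6) is in located but fails the scope.

False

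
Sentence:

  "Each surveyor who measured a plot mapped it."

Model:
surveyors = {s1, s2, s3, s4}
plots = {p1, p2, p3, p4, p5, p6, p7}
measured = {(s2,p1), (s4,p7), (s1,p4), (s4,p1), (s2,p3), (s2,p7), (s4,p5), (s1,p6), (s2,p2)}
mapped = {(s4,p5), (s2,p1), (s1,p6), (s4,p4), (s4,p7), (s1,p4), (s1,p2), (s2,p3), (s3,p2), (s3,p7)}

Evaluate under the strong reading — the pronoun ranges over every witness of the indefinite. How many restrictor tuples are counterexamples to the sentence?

3

"it" takes "a plot" as antecedent — a donkey pronoun bound across the clause boundary.
Strong reading: for every (s,p) with measured(s,p), mapped(s,p).
Restrictor pairs: (s1,p4) ✓  (s1,p6) ✓  (s2,p1) ✓  (s2,p2) ✗  (s2,p3) ✓  (s2,p7) ✗  (s4,p1) ✗  (s4,p5) ✓  (s4,p7) ✓
Counterexamples (restrictor pairs failing the scope): 3.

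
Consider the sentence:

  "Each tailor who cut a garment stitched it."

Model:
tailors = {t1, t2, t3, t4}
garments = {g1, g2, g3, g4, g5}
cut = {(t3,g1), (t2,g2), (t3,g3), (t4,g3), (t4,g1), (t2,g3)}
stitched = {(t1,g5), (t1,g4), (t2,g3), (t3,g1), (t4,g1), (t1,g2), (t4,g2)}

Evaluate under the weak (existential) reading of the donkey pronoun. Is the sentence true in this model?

True

"it" takes "a garment" as antecedent — a donkey pronoun bound across the clause boundary.
Weak reading: every tailor t with some cut-garment has at least one cut-garment g such that stitched(t,g).
Per tailor: t2:✓  t3:✓  t4:✓
Every tailor in the restrictor has a witness.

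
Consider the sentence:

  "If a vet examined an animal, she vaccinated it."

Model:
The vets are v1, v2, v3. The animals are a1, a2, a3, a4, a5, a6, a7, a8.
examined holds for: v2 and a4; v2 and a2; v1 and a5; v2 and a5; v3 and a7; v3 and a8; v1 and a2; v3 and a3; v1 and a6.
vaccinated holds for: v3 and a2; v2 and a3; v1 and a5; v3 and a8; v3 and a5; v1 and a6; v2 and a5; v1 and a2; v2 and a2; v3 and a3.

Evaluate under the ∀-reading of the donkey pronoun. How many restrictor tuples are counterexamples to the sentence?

2

"it" takes "an animal" as antecedent — a donkey pronoun bound across the clause boundary.
Strong reading: for every (v,a) with examined(v,a), vaccinated(v,a).
Restrictor pairs: (v1,a2) ✓  (v1,a5) ✓  (v1,a6) ✓  (v2,a2) ✓  (v2,a4) ✗  (v2,a5) ✓  (v3,a3) ✓  (v3,a7) ✗  (v3,a8) ✓
Counterexamples (restrictor pairs failing the scope): 2.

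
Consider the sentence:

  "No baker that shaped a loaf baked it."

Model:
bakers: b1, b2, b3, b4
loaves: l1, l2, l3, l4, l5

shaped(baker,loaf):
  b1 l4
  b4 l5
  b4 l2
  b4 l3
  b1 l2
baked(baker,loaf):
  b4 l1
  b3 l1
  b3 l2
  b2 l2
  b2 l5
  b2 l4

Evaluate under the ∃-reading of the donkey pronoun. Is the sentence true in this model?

True

"it" takes "a loaf" as antecedent — a donkey pronoun bound across the clause boundary.
Truth condition: for no (b,l) with shaped(b,l) does baked(b,l) hold.
Restrictor pairs — does the scope hold? (b1,l2):fails  (b1,l4):fails  (b4,l2):fails  (b4,l3):fails  (b4,l5):fails
Scope holds for no restrictor pair, so the sentence is true.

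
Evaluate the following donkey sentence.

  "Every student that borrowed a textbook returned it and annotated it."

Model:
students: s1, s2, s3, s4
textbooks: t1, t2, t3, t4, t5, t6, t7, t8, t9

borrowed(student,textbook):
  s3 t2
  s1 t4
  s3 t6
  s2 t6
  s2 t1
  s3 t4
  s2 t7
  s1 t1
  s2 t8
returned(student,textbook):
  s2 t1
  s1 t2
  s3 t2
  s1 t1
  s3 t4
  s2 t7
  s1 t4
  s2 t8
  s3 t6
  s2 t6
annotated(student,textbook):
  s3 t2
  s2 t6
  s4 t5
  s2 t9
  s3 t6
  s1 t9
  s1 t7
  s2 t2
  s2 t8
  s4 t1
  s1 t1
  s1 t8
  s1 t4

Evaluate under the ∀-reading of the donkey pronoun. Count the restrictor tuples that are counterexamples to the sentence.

"it" takes "a textbook" as antecedent — a donkey pronoun bound across the clause boundary.
Strong reading: for every (s,t) with borrowed(s,t), returned(s,t) ∧ annotated(s,t).
Restrictor pairs: (s1,t1) ✓  (s1,t4) ✓  (s2,t1) ✗  (s2,t6) ✓  (s2,t7) ✗  (s2,t8) ✓  (s3,t2) ✓  (s3,t4) ✗  (s3,t6) ✓
Counterexamples (restrictor pairs failing the scope): 3.

3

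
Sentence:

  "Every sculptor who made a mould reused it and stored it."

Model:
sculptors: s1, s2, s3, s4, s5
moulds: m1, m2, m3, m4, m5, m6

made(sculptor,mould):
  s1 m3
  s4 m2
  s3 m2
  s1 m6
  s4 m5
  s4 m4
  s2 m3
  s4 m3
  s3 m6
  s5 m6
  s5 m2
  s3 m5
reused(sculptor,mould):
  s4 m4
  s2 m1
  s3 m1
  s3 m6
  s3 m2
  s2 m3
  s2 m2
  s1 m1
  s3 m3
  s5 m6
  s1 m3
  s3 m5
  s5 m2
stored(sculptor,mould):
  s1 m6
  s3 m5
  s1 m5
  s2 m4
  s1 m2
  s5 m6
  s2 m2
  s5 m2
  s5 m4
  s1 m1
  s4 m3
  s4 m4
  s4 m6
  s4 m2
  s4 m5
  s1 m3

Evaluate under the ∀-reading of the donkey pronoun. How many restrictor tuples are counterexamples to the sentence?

7

"it" takes "a mould" as antecedent — a donkey pronoun bound across the clause boundary.
Strong reading: for every (s,m) with made(s,m), reused(s,m) ∧ stored(s,m).
Restrictor pairs: (s1,m3) ✓  (s1,m6) ✗  (s2,m3) ✗  (s3,m2) ✗  (s3,m5) ✓  (s3,m6) ✗  (s4,m2) ✗  (s4,m3) ✗  (s4,m4) ✓  (s4,m5) ✗  (s5,m2) ✓  (s5,m6) ✓
Counterexamples (restrictor pairs failing the scope): 7.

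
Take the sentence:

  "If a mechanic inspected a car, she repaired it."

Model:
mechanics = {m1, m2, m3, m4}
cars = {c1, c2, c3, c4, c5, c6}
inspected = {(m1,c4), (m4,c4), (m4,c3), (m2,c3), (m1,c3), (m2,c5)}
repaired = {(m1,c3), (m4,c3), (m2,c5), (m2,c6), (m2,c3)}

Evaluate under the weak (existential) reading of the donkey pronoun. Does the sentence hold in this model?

True

"it" takes "a car" as antecedent — a donkey pronoun bound across the clause boundary.
Weak reading: every mechanic m with some inspected-car has at least one inspected-car c such that repaired(m,c).
Per mechanic: m1:✓  m2:✓  m4:✓
Every mechanic in the restrictor has a witness.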